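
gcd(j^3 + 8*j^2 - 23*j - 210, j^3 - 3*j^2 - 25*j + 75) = j - 5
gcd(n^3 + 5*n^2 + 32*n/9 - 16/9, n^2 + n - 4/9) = n^2 + n - 4/9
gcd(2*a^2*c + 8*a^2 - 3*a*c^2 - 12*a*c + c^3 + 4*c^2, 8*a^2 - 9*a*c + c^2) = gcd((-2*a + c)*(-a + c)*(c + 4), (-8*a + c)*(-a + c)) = a - c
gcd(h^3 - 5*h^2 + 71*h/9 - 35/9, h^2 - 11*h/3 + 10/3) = h - 5/3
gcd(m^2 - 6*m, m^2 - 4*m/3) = m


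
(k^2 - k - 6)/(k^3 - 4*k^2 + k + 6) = (k + 2)/(k^2 - k - 2)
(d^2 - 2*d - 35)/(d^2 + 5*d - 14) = (d^2 - 2*d - 35)/(d^2 + 5*d - 14)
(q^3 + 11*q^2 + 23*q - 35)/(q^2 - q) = q + 12 + 35/q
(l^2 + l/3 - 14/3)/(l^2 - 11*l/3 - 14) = (l - 2)/(l - 6)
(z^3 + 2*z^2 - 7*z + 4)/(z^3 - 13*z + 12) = (z - 1)/(z - 3)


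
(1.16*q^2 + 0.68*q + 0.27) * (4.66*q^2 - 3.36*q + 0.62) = 5.4056*q^4 - 0.728799999999999*q^3 - 0.3074*q^2 - 0.4856*q + 0.1674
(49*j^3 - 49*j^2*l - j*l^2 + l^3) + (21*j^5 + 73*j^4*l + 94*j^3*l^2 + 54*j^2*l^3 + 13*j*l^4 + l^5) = 21*j^5 + 73*j^4*l + 94*j^3*l^2 + 49*j^3 + 54*j^2*l^3 - 49*j^2*l + 13*j*l^4 - j*l^2 + l^5 + l^3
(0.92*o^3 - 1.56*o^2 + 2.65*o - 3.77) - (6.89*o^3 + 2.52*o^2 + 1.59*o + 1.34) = -5.97*o^3 - 4.08*o^2 + 1.06*o - 5.11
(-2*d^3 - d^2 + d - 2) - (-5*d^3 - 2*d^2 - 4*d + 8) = 3*d^3 + d^2 + 5*d - 10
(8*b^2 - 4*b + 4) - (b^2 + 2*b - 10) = 7*b^2 - 6*b + 14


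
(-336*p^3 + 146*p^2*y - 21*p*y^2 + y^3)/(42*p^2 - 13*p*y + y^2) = -8*p + y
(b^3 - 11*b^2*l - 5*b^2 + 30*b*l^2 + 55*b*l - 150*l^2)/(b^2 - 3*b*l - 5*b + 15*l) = (b^2 - 11*b*l + 30*l^2)/(b - 3*l)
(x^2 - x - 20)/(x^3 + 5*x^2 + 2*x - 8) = (x - 5)/(x^2 + x - 2)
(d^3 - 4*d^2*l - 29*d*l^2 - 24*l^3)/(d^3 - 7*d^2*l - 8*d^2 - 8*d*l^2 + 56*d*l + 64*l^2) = (d + 3*l)/(d - 8)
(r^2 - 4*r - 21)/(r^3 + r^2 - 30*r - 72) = (r - 7)/(r^2 - 2*r - 24)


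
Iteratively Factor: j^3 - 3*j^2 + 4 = (j - 2)*(j^2 - j - 2) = (j - 2)*(j + 1)*(j - 2)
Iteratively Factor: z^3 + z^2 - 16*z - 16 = (z + 4)*(z^2 - 3*z - 4) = (z + 1)*(z + 4)*(z - 4)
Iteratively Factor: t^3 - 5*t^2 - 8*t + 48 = (t - 4)*(t^2 - t - 12) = (t - 4)^2*(t + 3)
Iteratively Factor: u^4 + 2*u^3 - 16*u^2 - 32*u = (u)*(u^3 + 2*u^2 - 16*u - 32) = u*(u + 2)*(u^2 - 16) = u*(u - 4)*(u + 2)*(u + 4)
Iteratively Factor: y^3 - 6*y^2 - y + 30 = (y - 3)*(y^2 - 3*y - 10) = (y - 5)*(y - 3)*(y + 2)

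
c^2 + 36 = (c - 6*I)*(c + 6*I)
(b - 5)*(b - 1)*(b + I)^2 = b^4 - 6*b^3 + 2*I*b^3 + 4*b^2 - 12*I*b^2 + 6*b + 10*I*b - 5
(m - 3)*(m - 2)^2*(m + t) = m^4 + m^3*t - 7*m^3 - 7*m^2*t + 16*m^2 + 16*m*t - 12*m - 12*t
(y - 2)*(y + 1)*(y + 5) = y^3 + 4*y^2 - 7*y - 10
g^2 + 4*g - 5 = (g - 1)*(g + 5)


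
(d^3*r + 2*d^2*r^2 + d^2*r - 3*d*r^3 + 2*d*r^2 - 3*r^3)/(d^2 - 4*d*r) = r*(d^3 + 2*d^2*r + d^2 - 3*d*r^2 + 2*d*r - 3*r^2)/(d*(d - 4*r))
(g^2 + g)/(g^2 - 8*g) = (g + 1)/(g - 8)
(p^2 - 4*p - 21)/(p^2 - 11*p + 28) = (p + 3)/(p - 4)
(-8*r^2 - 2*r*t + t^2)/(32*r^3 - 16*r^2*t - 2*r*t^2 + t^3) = (-2*r - t)/(8*r^2 - 2*r*t - t^2)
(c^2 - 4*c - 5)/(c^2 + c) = (c - 5)/c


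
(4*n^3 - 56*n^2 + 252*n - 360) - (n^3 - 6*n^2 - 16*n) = 3*n^3 - 50*n^2 + 268*n - 360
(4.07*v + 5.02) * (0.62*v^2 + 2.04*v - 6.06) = 2.5234*v^3 + 11.4152*v^2 - 14.4234*v - 30.4212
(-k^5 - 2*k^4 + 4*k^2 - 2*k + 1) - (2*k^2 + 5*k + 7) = -k^5 - 2*k^4 + 2*k^2 - 7*k - 6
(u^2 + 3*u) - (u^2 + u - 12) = 2*u + 12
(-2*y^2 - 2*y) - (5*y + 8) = -2*y^2 - 7*y - 8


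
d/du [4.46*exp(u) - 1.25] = 4.46*exp(u)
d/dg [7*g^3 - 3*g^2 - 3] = 3*g*(7*g - 2)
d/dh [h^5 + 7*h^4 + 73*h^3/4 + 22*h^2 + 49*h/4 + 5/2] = 5*h^4 + 28*h^3 + 219*h^2/4 + 44*h + 49/4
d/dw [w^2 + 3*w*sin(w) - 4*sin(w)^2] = 3*w*cos(w) + 2*w + 3*sin(w) - 4*sin(2*w)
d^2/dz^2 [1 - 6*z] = 0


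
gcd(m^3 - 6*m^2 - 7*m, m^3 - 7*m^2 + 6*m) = m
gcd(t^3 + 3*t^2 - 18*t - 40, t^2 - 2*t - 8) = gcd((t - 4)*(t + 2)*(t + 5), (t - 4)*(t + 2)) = t^2 - 2*t - 8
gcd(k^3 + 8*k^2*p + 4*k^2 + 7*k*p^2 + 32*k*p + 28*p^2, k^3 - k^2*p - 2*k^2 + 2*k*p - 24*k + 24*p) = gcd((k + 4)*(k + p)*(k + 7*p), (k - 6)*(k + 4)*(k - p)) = k + 4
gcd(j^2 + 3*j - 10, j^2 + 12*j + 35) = j + 5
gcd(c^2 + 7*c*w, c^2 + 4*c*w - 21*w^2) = c + 7*w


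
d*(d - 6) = d^2 - 6*d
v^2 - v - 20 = (v - 5)*(v + 4)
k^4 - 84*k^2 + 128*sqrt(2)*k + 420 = (k - 5*sqrt(2))*(k - 3*sqrt(2))*(k + sqrt(2))*(k + 7*sqrt(2))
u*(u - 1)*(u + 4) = u^3 + 3*u^2 - 4*u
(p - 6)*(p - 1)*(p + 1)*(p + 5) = p^4 - p^3 - 31*p^2 + p + 30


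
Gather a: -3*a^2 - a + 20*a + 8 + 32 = -3*a^2 + 19*a + 40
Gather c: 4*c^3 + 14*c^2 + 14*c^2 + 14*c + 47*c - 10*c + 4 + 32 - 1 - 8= 4*c^3 + 28*c^2 + 51*c + 27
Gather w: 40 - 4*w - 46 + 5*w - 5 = w - 11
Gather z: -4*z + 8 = 8 - 4*z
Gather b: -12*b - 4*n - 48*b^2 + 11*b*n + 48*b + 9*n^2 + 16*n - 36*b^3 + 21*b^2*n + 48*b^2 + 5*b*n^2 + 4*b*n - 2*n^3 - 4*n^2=-36*b^3 + 21*b^2*n + b*(5*n^2 + 15*n + 36) - 2*n^3 + 5*n^2 + 12*n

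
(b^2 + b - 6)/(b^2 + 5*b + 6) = (b - 2)/(b + 2)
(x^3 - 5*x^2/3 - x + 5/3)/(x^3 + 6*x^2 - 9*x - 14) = (3*x^2 - 8*x + 5)/(3*(x^2 + 5*x - 14))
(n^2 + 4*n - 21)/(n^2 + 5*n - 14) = (n - 3)/(n - 2)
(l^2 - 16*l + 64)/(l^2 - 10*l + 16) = (l - 8)/(l - 2)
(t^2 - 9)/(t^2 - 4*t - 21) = (t - 3)/(t - 7)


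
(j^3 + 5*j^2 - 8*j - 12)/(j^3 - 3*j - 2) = (j + 6)/(j + 1)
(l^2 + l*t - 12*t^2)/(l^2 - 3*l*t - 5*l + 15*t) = (l + 4*t)/(l - 5)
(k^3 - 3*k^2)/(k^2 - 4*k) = k*(k - 3)/(k - 4)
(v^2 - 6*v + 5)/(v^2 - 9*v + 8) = (v - 5)/(v - 8)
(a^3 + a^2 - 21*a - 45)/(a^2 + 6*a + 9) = a - 5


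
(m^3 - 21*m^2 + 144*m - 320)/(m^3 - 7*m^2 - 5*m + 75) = (m^2 - 16*m + 64)/(m^2 - 2*m - 15)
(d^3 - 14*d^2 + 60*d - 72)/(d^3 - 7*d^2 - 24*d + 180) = (d - 2)/(d + 5)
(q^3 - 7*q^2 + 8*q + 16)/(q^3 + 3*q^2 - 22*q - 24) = (q - 4)/(q + 6)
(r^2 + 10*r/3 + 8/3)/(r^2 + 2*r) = (r + 4/3)/r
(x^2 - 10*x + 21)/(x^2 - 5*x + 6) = (x - 7)/(x - 2)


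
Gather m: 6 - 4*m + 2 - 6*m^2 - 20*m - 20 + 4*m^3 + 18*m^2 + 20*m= 4*m^3 + 12*m^2 - 4*m - 12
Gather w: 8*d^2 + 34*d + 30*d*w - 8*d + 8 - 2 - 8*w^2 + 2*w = 8*d^2 + 26*d - 8*w^2 + w*(30*d + 2) + 6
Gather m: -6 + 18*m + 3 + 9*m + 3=27*m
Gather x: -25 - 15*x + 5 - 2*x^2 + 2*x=-2*x^2 - 13*x - 20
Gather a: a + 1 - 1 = a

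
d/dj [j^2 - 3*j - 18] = 2*j - 3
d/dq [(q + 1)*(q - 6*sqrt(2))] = 2*q - 6*sqrt(2) + 1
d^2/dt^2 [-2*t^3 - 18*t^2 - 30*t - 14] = -12*t - 36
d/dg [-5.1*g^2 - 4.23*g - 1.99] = -10.2*g - 4.23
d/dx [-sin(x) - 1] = -cos(x)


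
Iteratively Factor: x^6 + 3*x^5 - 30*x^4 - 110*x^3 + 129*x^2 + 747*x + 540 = (x + 1)*(x^5 + 2*x^4 - 32*x^3 - 78*x^2 + 207*x + 540) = (x + 1)*(x + 3)*(x^4 - x^3 - 29*x^2 + 9*x + 180) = (x - 3)*(x + 1)*(x + 3)*(x^3 + 2*x^2 - 23*x - 60) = (x - 5)*(x - 3)*(x + 1)*(x + 3)*(x^2 + 7*x + 12) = (x - 5)*(x - 3)*(x + 1)*(x + 3)*(x + 4)*(x + 3)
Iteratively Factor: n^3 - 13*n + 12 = (n - 1)*(n^2 + n - 12) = (n - 3)*(n - 1)*(n + 4)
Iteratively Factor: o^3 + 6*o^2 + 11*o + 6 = (o + 1)*(o^2 + 5*o + 6) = (o + 1)*(o + 3)*(o + 2)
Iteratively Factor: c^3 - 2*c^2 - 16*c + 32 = (c - 2)*(c^2 - 16) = (c - 2)*(c + 4)*(c - 4)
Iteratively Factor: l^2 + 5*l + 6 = (l + 2)*(l + 3)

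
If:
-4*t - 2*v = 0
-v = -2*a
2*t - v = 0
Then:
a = 0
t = 0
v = 0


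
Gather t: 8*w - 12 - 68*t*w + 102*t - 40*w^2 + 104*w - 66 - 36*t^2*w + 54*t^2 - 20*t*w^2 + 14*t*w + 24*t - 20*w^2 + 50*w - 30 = t^2*(54 - 36*w) + t*(-20*w^2 - 54*w + 126) - 60*w^2 + 162*w - 108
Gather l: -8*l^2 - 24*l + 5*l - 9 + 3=-8*l^2 - 19*l - 6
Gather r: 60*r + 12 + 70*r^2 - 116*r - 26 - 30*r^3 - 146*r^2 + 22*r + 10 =-30*r^3 - 76*r^2 - 34*r - 4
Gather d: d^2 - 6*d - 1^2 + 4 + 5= d^2 - 6*d + 8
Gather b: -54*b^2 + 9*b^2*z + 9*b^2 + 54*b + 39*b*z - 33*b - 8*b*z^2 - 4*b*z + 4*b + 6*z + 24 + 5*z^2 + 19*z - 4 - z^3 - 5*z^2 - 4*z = b^2*(9*z - 45) + b*(-8*z^2 + 35*z + 25) - z^3 + 21*z + 20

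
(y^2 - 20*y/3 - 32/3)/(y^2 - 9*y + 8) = (y + 4/3)/(y - 1)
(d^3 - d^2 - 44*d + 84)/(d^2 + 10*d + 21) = (d^2 - 8*d + 12)/(d + 3)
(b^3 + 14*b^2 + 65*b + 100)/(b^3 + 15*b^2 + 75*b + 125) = (b + 4)/(b + 5)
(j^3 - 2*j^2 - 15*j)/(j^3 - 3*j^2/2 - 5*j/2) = 2*(-j^2 + 2*j + 15)/(-2*j^2 + 3*j + 5)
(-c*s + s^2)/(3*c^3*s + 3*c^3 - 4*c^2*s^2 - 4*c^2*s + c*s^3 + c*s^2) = s/(c*(-3*c*s - 3*c + s^2 + s))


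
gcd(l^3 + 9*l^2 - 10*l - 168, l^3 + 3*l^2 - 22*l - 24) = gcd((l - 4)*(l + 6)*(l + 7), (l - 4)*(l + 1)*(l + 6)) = l^2 + 2*l - 24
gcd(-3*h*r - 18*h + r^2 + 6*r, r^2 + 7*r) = 1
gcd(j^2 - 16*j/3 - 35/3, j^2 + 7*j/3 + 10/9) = j + 5/3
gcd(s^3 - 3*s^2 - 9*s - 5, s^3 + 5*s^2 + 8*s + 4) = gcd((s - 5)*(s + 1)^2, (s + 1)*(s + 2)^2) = s + 1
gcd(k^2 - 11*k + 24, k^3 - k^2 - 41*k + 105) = k - 3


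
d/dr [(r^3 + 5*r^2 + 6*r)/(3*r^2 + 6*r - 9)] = (r^2 - 2*r - 2)/(3*(r^2 - 2*r + 1))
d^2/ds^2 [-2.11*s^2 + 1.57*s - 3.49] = -4.22000000000000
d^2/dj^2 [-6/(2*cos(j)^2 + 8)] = 6*(2*sin(j)^4 + 7*sin(j)^2 - 5)/(cos(j)^2 + 4)^3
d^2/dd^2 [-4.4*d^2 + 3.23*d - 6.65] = -8.80000000000000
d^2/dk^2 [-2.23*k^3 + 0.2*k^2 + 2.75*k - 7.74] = 0.4 - 13.38*k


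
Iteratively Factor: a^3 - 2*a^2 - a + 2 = (a - 1)*(a^2 - a - 2) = (a - 2)*(a - 1)*(a + 1)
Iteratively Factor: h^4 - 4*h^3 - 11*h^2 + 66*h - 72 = (h - 3)*(h^3 - h^2 - 14*h + 24) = (h - 3)*(h + 4)*(h^2 - 5*h + 6) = (h - 3)^2*(h + 4)*(h - 2)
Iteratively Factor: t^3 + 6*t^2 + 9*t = (t + 3)*(t^2 + 3*t) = t*(t + 3)*(t + 3)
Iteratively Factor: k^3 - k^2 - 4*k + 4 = (k - 2)*(k^2 + k - 2) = (k - 2)*(k - 1)*(k + 2)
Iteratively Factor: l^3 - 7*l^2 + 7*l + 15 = (l - 3)*(l^2 - 4*l - 5) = (l - 5)*(l - 3)*(l + 1)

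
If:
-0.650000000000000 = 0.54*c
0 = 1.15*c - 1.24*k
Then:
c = -1.20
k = -1.12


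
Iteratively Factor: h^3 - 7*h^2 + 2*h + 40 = (h - 5)*(h^2 - 2*h - 8) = (h - 5)*(h + 2)*(h - 4)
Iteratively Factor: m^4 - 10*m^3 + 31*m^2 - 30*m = (m - 2)*(m^3 - 8*m^2 + 15*m) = (m - 3)*(m - 2)*(m^2 - 5*m) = m*(m - 3)*(m - 2)*(m - 5)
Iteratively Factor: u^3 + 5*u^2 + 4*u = (u)*(u^2 + 5*u + 4) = u*(u + 1)*(u + 4)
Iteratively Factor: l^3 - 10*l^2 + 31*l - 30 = (l - 5)*(l^2 - 5*l + 6) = (l - 5)*(l - 3)*(l - 2)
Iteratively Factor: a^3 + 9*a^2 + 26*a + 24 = (a + 2)*(a^2 + 7*a + 12) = (a + 2)*(a + 4)*(a + 3)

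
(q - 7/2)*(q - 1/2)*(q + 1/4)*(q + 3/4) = q^4 - 3*q^3 - 33*q^2/16 + q + 21/64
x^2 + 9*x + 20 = (x + 4)*(x + 5)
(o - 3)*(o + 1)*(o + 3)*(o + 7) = o^4 + 8*o^3 - 2*o^2 - 72*o - 63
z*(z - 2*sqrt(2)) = z^2 - 2*sqrt(2)*z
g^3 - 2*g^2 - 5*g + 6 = (g - 3)*(g - 1)*(g + 2)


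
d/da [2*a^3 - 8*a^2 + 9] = 2*a*(3*a - 8)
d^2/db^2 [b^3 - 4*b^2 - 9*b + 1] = 6*b - 8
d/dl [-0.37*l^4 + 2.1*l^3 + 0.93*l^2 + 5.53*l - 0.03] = -1.48*l^3 + 6.3*l^2 + 1.86*l + 5.53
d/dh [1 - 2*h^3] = -6*h^2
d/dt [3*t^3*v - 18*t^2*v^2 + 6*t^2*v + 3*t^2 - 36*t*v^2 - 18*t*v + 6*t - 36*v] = 9*t^2*v - 36*t*v^2 + 12*t*v + 6*t - 36*v^2 - 18*v + 6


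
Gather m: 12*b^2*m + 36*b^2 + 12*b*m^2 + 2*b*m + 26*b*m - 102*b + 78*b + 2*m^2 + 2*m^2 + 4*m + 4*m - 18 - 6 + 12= 36*b^2 - 24*b + m^2*(12*b + 4) + m*(12*b^2 + 28*b + 8) - 12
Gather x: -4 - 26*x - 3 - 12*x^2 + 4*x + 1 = -12*x^2 - 22*x - 6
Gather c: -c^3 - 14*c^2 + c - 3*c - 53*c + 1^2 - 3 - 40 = -c^3 - 14*c^2 - 55*c - 42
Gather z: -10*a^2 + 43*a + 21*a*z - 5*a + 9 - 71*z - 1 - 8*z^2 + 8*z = -10*a^2 + 38*a - 8*z^2 + z*(21*a - 63) + 8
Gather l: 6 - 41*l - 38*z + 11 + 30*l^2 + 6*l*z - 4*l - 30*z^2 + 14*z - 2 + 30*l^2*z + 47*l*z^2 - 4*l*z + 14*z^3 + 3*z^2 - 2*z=l^2*(30*z + 30) + l*(47*z^2 + 2*z - 45) + 14*z^3 - 27*z^2 - 26*z + 15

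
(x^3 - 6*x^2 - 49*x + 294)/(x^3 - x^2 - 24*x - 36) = (x^2 - 49)/(x^2 + 5*x + 6)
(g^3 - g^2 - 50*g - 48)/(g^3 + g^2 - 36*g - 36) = (g - 8)/(g - 6)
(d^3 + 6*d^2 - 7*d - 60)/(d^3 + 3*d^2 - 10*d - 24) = (d + 5)/(d + 2)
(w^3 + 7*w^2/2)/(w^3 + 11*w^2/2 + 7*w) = w/(w + 2)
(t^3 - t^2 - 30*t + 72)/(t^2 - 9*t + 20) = (t^2 + 3*t - 18)/(t - 5)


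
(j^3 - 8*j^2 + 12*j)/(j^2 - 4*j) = (j^2 - 8*j + 12)/(j - 4)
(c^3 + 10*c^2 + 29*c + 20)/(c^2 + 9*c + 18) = (c^3 + 10*c^2 + 29*c + 20)/(c^2 + 9*c + 18)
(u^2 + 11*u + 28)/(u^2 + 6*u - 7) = (u + 4)/(u - 1)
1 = 1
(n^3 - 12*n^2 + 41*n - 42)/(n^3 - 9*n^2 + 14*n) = (n - 3)/n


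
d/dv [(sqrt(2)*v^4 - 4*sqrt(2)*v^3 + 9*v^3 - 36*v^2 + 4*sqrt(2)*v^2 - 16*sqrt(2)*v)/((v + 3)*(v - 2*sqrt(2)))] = (2*sqrt(2)*v^5 - 3*v^4 + 5*sqrt(2)*v^4 - 60*sqrt(2)*v^3 + 38*v^3 - 62*sqrt(2)*v^2 + 20*v^2 - 96*v + 432*sqrt(2)*v + 192)/(v^4 - 4*sqrt(2)*v^3 + 6*v^3 - 24*sqrt(2)*v^2 + 17*v^2 - 36*sqrt(2)*v + 48*v + 72)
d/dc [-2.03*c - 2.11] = -2.03000000000000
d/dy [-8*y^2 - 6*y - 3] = -16*y - 6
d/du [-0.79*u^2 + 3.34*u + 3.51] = 3.34 - 1.58*u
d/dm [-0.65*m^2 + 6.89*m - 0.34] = 6.89 - 1.3*m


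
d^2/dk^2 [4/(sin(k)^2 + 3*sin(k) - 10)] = 4*(-4*sin(k)^4 - 9*sin(k)^3 - 43*sin(k)^2 - 12*sin(k) + 38)/(sin(k)^2 + 3*sin(k) - 10)^3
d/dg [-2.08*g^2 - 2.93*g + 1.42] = -4.16*g - 2.93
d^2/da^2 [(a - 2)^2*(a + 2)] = 6*a - 4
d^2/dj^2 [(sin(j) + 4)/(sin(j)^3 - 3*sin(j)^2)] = (-4*sin(j) - 27 + 129/sin(j) - 114/sin(j)^2 - 174/sin(j)^3 + 216/sin(j)^4)/(sin(j) - 3)^3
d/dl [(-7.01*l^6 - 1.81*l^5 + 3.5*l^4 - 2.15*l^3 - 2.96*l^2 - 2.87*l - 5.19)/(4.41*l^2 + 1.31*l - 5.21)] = (-123.6564*l^7 - 69.8618*l^6 + 240.5182*l^5 + 51.424*l^4 - 78.573*l^3 + 42.3836*l^2 + 76.619*l + 21.7516)/(19.4481*l^4 + 11.5542*l^3 - 44.2361*l^2 - 13.6502*l + 27.1441)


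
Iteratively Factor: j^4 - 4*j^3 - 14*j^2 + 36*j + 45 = (j + 3)*(j^3 - 7*j^2 + 7*j + 15) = (j - 5)*(j + 3)*(j^2 - 2*j - 3) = (j - 5)*(j + 1)*(j + 3)*(j - 3)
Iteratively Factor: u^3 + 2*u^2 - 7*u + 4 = (u - 1)*(u^2 + 3*u - 4) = (u - 1)*(u + 4)*(u - 1)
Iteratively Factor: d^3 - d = (d - 1)*(d^2 + d) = (d - 1)*(d + 1)*(d)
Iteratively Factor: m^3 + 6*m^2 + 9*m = (m + 3)*(m^2 + 3*m) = (m + 3)^2*(m)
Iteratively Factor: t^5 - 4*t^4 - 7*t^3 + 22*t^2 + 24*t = (t)*(t^4 - 4*t^3 - 7*t^2 + 22*t + 24) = t*(t + 2)*(t^3 - 6*t^2 + 5*t + 12) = t*(t - 3)*(t + 2)*(t^2 - 3*t - 4) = t*(t - 4)*(t - 3)*(t + 2)*(t + 1)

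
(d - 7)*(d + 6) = d^2 - d - 42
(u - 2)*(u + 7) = u^2 + 5*u - 14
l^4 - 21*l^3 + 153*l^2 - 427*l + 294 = (l - 7)^2*(l - 6)*(l - 1)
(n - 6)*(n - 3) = n^2 - 9*n + 18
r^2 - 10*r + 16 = (r - 8)*(r - 2)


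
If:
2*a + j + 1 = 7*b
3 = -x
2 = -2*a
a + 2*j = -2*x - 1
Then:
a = -1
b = 2/7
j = 3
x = -3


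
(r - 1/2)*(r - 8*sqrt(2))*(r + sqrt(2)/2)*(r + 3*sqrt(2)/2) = r^4 - 6*sqrt(2)*r^3 - r^3/2 - 61*r^2/2 + 3*sqrt(2)*r^2 - 12*sqrt(2)*r + 61*r/4 + 6*sqrt(2)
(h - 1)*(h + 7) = h^2 + 6*h - 7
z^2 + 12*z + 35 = (z + 5)*(z + 7)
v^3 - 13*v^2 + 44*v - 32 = (v - 8)*(v - 4)*(v - 1)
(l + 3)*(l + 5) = l^2 + 8*l + 15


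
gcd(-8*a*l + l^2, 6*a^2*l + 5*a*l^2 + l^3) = l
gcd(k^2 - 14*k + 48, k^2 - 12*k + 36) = k - 6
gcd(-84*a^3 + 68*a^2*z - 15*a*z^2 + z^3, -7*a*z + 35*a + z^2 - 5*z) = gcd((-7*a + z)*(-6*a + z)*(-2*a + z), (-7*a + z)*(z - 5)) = -7*a + z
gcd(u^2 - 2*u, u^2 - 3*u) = u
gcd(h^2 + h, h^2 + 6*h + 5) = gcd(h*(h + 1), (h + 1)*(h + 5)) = h + 1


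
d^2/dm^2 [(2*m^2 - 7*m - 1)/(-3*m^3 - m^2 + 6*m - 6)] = 2*(-18*m^6 + 189*m^5 + 9*m^4 + 397*m^3 - 771*m^2 - 198*m + 210)/(27*m^9 + 27*m^8 - 153*m^7 + 55*m^6 + 414*m^5 - 522*m^4 - 108*m^3 + 756*m^2 - 648*m + 216)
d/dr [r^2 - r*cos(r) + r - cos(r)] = r*sin(r) + 2*r - sqrt(2)*cos(r + pi/4) + 1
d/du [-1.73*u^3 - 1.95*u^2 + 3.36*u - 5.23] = -5.19*u^2 - 3.9*u + 3.36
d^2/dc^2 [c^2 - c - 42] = 2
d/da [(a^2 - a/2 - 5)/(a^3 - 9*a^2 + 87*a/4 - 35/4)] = 2*(-8*a^4 + 8*a^3 + 258*a^2 - 860*a + 905)/(16*a^6 - 288*a^5 + 1992*a^4 - 6544*a^3 + 10089*a^2 - 6090*a + 1225)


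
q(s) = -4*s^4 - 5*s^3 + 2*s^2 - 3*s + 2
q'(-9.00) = 10410.00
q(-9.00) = -22408.00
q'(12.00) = -29763.00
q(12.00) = -91330.00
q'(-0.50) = -6.75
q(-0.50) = 4.38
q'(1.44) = -76.12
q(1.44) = -30.30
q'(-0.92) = -6.92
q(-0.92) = 7.48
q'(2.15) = -222.75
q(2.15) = -130.37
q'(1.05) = -33.86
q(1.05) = -9.60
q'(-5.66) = 2394.97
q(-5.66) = -3115.46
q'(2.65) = -395.49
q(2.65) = -282.22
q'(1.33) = -61.86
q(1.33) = -22.73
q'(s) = -16*s^3 - 15*s^2 + 4*s - 3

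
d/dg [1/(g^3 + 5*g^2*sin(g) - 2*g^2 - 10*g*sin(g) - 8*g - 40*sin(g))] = (-5*g^2*cos(g) - 3*g^2 + 10*sqrt(2)*g*cos(g + pi/4) + 4*g + 10*sin(g) + 40*cos(g) + 8)/((g - 4)^2*(g + 2)^2*(g + 5*sin(g))^2)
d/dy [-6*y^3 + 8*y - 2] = 8 - 18*y^2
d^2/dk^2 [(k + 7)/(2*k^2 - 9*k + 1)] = 2*((k + 7)*(4*k - 9)^2 - (6*k + 5)*(2*k^2 - 9*k + 1))/(2*k^2 - 9*k + 1)^3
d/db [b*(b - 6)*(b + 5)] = 3*b^2 - 2*b - 30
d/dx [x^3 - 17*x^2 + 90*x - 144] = 3*x^2 - 34*x + 90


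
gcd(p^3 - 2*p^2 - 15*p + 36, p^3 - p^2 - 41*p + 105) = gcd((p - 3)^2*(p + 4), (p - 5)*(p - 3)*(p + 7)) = p - 3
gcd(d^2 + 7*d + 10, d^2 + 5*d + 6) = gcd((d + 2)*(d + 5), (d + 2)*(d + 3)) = d + 2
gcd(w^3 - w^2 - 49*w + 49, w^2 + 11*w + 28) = w + 7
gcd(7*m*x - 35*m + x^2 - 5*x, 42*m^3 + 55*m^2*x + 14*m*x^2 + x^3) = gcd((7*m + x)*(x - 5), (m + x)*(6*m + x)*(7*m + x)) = 7*m + x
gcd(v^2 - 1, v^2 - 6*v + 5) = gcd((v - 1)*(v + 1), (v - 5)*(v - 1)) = v - 1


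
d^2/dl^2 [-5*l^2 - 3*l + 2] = -10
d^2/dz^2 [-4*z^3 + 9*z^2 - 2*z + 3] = 18 - 24*z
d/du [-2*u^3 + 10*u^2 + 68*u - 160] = -6*u^2 + 20*u + 68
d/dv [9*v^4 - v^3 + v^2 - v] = 36*v^3 - 3*v^2 + 2*v - 1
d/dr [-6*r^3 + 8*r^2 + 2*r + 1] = -18*r^2 + 16*r + 2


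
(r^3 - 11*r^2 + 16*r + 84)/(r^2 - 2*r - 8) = (r^2 - 13*r + 42)/(r - 4)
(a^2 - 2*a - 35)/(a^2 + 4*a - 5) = (a - 7)/(a - 1)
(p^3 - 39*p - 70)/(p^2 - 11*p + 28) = (p^2 + 7*p + 10)/(p - 4)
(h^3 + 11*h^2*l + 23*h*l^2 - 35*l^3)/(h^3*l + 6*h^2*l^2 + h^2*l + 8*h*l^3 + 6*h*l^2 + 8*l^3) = (h^3 + 11*h^2*l + 23*h*l^2 - 35*l^3)/(l*(h^3 + 6*h^2*l + h^2 + 8*h*l^2 + 6*h*l + 8*l^2))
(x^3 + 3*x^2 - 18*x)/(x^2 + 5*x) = (x^2 + 3*x - 18)/(x + 5)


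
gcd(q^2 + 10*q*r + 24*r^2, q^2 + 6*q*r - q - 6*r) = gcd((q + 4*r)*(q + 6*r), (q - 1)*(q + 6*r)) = q + 6*r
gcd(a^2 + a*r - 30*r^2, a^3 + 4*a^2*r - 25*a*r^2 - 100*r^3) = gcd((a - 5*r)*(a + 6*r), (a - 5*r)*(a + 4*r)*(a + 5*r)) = -a + 5*r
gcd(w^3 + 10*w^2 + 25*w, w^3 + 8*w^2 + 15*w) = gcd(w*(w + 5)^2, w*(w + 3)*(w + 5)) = w^2 + 5*w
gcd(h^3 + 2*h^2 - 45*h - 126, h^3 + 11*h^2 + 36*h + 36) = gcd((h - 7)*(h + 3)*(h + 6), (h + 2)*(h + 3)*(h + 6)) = h^2 + 9*h + 18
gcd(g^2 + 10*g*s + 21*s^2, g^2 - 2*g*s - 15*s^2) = g + 3*s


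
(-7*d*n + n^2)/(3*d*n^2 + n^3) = (-7*d + n)/(n*(3*d + n))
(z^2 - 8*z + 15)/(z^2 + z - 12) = (z - 5)/(z + 4)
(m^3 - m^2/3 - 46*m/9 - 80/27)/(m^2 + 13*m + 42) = (27*m^3 - 9*m^2 - 138*m - 80)/(27*(m^2 + 13*m + 42))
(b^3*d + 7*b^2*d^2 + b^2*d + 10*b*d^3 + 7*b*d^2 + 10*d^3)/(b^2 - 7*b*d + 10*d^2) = d*(b^3 + 7*b^2*d + b^2 + 10*b*d^2 + 7*b*d + 10*d^2)/(b^2 - 7*b*d + 10*d^2)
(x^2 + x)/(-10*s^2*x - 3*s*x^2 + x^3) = (x + 1)/(-10*s^2 - 3*s*x + x^2)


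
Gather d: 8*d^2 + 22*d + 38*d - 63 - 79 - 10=8*d^2 + 60*d - 152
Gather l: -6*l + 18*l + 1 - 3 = 12*l - 2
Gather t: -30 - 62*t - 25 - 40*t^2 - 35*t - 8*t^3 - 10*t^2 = -8*t^3 - 50*t^2 - 97*t - 55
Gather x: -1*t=-t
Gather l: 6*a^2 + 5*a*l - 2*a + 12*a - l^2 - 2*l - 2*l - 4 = 6*a^2 + 10*a - l^2 + l*(5*a - 4) - 4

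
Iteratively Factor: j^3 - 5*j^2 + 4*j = (j - 1)*(j^2 - 4*j) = j*(j - 1)*(j - 4)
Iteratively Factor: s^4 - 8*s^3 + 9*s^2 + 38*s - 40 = (s - 5)*(s^3 - 3*s^2 - 6*s + 8) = (s - 5)*(s - 1)*(s^2 - 2*s - 8) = (s - 5)*(s - 4)*(s - 1)*(s + 2)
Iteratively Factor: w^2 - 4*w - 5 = (w + 1)*(w - 5)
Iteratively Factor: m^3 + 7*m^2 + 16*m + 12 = (m + 2)*(m^2 + 5*m + 6) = (m + 2)^2*(m + 3)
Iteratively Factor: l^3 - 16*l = (l + 4)*(l^2 - 4*l) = l*(l + 4)*(l - 4)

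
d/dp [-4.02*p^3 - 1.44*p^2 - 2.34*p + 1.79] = -12.06*p^2 - 2.88*p - 2.34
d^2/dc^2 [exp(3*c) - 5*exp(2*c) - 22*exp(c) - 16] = (9*exp(2*c) - 20*exp(c) - 22)*exp(c)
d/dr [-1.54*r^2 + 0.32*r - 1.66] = 0.32 - 3.08*r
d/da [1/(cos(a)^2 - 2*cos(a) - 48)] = 2*(cos(a) - 1)*sin(a)/(sin(a)^2 + 2*cos(a) + 47)^2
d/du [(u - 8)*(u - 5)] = 2*u - 13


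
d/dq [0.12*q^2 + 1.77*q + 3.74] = 0.24*q + 1.77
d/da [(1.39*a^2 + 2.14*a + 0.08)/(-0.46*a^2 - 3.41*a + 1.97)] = (-3.7555*a^2 + 5.5502*a + 4.4886)/(0.2116*a^4 + 3.1372*a^3 + 9.8157*a^2 - 13.4354*a + 3.8809)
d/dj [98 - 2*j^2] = -4*j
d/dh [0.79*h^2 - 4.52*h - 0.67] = 1.58*h - 4.52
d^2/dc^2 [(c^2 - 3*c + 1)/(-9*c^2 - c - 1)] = 8*(63*c^3 - 54*c^2 - 27*c + 1)/(729*c^6 + 243*c^5 + 270*c^4 + 55*c^3 + 30*c^2 + 3*c + 1)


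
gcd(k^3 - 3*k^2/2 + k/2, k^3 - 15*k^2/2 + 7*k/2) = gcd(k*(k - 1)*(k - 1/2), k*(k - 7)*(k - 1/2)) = k^2 - k/2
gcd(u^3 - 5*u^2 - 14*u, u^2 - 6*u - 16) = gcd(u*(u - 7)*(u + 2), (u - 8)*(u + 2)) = u + 2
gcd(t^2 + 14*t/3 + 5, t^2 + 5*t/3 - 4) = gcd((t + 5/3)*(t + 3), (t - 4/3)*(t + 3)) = t + 3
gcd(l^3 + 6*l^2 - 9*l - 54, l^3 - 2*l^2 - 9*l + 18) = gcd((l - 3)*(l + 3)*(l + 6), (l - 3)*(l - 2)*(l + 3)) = l^2 - 9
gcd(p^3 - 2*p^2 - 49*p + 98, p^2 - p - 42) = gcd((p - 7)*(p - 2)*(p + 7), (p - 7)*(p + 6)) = p - 7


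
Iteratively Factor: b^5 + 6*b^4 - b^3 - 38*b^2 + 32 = (b + 4)*(b^4 + 2*b^3 - 9*b^2 - 2*b + 8) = (b - 1)*(b + 4)*(b^3 + 3*b^2 - 6*b - 8) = (b - 1)*(b + 4)^2*(b^2 - b - 2) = (b - 2)*(b - 1)*(b + 4)^2*(b + 1)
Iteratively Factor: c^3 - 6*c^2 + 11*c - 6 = (c - 3)*(c^2 - 3*c + 2) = (c - 3)*(c - 2)*(c - 1)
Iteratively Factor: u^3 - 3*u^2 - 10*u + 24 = (u + 3)*(u^2 - 6*u + 8) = (u - 2)*(u + 3)*(u - 4)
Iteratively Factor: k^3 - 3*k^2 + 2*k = (k - 2)*(k^2 - k) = k*(k - 2)*(k - 1)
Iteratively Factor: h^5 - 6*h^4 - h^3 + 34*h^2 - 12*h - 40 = (h + 1)*(h^4 - 7*h^3 + 6*h^2 + 28*h - 40) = (h + 1)*(h + 2)*(h^3 - 9*h^2 + 24*h - 20) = (h - 2)*(h + 1)*(h + 2)*(h^2 - 7*h + 10) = (h - 5)*(h - 2)*(h + 1)*(h + 2)*(h - 2)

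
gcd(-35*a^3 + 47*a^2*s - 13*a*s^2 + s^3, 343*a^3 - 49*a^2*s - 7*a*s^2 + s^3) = -7*a + s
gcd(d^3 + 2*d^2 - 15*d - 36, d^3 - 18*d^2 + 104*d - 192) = d - 4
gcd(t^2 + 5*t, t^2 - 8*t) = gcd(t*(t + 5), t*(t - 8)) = t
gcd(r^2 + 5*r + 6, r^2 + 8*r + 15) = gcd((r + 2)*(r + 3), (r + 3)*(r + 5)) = r + 3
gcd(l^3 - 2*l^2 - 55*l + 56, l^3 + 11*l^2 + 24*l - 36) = l - 1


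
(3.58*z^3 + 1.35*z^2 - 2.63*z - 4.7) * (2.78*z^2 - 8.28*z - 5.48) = 9.9524*z^5 - 25.8894*z^4 - 38.1078*z^3 + 1.3124*z^2 + 53.3284*z + 25.756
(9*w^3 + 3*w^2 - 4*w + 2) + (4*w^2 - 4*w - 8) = 9*w^3 + 7*w^2 - 8*w - 6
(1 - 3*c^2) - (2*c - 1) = -3*c^2 - 2*c + 2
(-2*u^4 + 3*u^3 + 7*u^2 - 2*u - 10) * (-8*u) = 16*u^5 - 24*u^4 - 56*u^3 + 16*u^2 + 80*u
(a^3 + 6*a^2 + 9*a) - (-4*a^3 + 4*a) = 5*a^3 + 6*a^2 + 5*a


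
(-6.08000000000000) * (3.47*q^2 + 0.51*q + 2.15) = -21.0976*q^2 - 3.1008*q - 13.072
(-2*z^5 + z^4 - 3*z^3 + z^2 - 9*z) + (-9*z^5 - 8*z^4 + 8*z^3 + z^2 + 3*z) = -11*z^5 - 7*z^4 + 5*z^3 + 2*z^2 - 6*z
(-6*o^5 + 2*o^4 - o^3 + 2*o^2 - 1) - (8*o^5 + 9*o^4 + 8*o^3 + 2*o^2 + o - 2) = -14*o^5 - 7*o^4 - 9*o^3 - o + 1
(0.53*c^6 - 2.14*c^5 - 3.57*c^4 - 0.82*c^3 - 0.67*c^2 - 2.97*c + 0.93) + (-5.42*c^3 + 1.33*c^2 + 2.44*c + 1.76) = 0.53*c^6 - 2.14*c^5 - 3.57*c^4 - 6.24*c^3 + 0.66*c^2 - 0.53*c + 2.69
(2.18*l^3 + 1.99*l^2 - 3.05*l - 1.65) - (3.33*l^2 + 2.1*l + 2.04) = 2.18*l^3 - 1.34*l^2 - 5.15*l - 3.69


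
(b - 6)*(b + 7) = b^2 + b - 42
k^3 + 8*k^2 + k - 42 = (k - 2)*(k + 3)*(k + 7)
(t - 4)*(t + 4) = t^2 - 16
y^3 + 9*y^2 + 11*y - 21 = (y - 1)*(y + 3)*(y + 7)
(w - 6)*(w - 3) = w^2 - 9*w + 18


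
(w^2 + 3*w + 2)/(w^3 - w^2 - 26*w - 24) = (w + 2)/(w^2 - 2*w - 24)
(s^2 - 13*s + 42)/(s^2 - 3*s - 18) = (s - 7)/(s + 3)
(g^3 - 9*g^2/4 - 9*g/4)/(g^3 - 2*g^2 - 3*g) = (g + 3/4)/(g + 1)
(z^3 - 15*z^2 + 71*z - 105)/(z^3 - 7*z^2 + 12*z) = (z^2 - 12*z + 35)/(z*(z - 4))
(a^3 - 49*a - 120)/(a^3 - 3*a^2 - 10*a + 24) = (a^2 - 3*a - 40)/(a^2 - 6*a + 8)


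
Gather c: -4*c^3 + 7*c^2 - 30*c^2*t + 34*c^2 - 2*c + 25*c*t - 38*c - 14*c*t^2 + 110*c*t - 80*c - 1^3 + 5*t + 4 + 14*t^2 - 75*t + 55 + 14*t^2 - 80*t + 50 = -4*c^3 + c^2*(41 - 30*t) + c*(-14*t^2 + 135*t - 120) + 28*t^2 - 150*t + 108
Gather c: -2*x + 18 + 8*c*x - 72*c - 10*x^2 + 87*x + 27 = c*(8*x - 72) - 10*x^2 + 85*x + 45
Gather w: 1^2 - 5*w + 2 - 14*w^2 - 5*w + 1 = -14*w^2 - 10*w + 4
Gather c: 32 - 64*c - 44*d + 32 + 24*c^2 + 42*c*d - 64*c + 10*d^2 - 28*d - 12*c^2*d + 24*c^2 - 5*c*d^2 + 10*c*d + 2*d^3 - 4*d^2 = c^2*(48 - 12*d) + c*(-5*d^2 + 52*d - 128) + 2*d^3 + 6*d^2 - 72*d + 64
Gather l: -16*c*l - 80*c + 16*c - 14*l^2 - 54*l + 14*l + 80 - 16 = -64*c - 14*l^2 + l*(-16*c - 40) + 64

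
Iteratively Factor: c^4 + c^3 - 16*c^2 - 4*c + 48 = (c - 3)*(c^3 + 4*c^2 - 4*c - 16) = (c - 3)*(c + 4)*(c^2 - 4) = (c - 3)*(c + 2)*(c + 4)*(c - 2)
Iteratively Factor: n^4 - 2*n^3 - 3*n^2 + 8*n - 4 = (n - 2)*(n^3 - 3*n + 2) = (n - 2)*(n - 1)*(n^2 + n - 2) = (n - 2)*(n - 1)*(n + 2)*(n - 1)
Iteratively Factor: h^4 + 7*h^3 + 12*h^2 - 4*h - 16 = (h + 2)*(h^3 + 5*h^2 + 2*h - 8) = (h + 2)^2*(h^2 + 3*h - 4) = (h - 1)*(h + 2)^2*(h + 4)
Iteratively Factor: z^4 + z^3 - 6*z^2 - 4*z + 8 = (z + 2)*(z^3 - z^2 - 4*z + 4) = (z - 1)*(z + 2)*(z^2 - 4) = (z - 1)*(z + 2)^2*(z - 2)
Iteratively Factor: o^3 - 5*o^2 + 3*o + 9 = (o + 1)*(o^2 - 6*o + 9) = (o - 3)*(o + 1)*(o - 3)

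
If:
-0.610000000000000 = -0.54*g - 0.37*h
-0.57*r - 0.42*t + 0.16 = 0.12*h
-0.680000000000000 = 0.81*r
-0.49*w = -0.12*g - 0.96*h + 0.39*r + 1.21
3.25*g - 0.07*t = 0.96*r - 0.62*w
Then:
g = -1.01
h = 3.12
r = -0.84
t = 0.63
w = 4.07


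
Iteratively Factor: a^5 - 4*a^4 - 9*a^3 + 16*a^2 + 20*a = (a + 2)*(a^4 - 6*a^3 + 3*a^2 + 10*a) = (a - 5)*(a + 2)*(a^3 - a^2 - 2*a) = a*(a - 5)*(a + 2)*(a^2 - a - 2) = a*(a - 5)*(a - 2)*(a + 2)*(a + 1)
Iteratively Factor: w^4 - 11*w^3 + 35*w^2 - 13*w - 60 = (w - 3)*(w^3 - 8*w^2 + 11*w + 20) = (w - 3)*(w + 1)*(w^2 - 9*w + 20) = (w - 5)*(w - 3)*(w + 1)*(w - 4)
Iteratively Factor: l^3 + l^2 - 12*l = (l)*(l^2 + l - 12) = l*(l - 3)*(l + 4)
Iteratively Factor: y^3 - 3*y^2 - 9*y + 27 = (y + 3)*(y^2 - 6*y + 9) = (y - 3)*(y + 3)*(y - 3)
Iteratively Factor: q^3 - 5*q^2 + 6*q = (q - 2)*(q^2 - 3*q) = (q - 3)*(q - 2)*(q)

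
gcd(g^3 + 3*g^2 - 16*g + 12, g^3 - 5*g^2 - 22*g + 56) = g - 2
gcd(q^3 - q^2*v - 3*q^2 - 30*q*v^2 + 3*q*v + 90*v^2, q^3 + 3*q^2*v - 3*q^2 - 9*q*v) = q - 3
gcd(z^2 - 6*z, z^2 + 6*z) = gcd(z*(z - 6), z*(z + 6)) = z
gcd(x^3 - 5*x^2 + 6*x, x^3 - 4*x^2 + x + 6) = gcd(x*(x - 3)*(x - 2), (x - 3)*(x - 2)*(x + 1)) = x^2 - 5*x + 6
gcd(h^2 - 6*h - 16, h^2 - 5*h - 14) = h + 2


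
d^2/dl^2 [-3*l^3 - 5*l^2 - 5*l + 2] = -18*l - 10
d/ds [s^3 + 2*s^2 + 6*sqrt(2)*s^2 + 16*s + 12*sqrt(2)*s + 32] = 3*s^2 + 4*s + 12*sqrt(2)*s + 16 + 12*sqrt(2)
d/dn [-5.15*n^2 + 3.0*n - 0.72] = 3.0 - 10.3*n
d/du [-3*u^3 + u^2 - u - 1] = -9*u^2 + 2*u - 1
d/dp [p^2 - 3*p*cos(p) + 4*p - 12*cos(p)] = 3*p*sin(p) + 2*p + 12*sin(p) - 3*cos(p) + 4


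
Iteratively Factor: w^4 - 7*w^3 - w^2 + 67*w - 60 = (w - 5)*(w^3 - 2*w^2 - 11*w + 12) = (w - 5)*(w - 1)*(w^2 - w - 12) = (w - 5)*(w - 1)*(w + 3)*(w - 4)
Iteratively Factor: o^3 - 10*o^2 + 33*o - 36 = (o - 3)*(o^2 - 7*o + 12) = (o - 3)^2*(o - 4)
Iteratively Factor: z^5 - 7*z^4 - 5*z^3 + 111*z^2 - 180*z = (z + 4)*(z^4 - 11*z^3 + 39*z^2 - 45*z) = (z - 3)*(z + 4)*(z^3 - 8*z^2 + 15*z) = z*(z - 3)*(z + 4)*(z^2 - 8*z + 15) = z*(z - 3)^2*(z + 4)*(z - 5)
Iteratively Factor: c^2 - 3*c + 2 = (c - 2)*(c - 1)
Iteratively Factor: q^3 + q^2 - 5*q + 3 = (q + 3)*(q^2 - 2*q + 1) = (q - 1)*(q + 3)*(q - 1)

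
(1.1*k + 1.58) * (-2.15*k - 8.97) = -2.365*k^2 - 13.264*k - 14.1726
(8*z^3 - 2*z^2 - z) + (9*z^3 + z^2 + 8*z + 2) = 17*z^3 - z^2 + 7*z + 2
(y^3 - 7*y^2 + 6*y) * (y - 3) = y^4 - 10*y^3 + 27*y^2 - 18*y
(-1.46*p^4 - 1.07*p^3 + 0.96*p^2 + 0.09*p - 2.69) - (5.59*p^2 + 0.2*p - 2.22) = -1.46*p^4 - 1.07*p^3 - 4.63*p^2 - 0.11*p - 0.47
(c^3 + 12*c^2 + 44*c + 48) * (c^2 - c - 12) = c^5 + 11*c^4 + 20*c^3 - 140*c^2 - 576*c - 576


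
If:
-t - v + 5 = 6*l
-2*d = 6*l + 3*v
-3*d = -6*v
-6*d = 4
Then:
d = -2/3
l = 7/18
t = 3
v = -1/3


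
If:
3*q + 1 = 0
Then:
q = -1/3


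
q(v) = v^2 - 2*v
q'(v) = 2*v - 2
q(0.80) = -0.96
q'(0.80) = -0.40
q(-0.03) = 0.06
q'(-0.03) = -2.06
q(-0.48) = 1.19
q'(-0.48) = -2.96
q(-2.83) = 13.67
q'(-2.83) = -7.66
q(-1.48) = 5.15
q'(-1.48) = -4.96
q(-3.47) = 18.98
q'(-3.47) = -8.94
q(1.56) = -0.69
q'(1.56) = 1.12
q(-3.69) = 21.00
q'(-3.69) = -9.38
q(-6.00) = 48.00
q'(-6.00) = -14.00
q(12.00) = 120.00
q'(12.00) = 22.00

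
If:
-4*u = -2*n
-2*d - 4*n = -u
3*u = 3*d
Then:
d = 0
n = 0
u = 0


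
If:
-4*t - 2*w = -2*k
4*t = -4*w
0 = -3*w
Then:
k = 0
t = 0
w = 0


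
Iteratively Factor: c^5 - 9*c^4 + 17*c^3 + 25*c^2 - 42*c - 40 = (c + 1)*(c^4 - 10*c^3 + 27*c^2 - 2*c - 40) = (c - 4)*(c + 1)*(c^3 - 6*c^2 + 3*c + 10) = (c - 4)*(c - 2)*(c + 1)*(c^2 - 4*c - 5) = (c - 5)*(c - 4)*(c - 2)*(c + 1)*(c + 1)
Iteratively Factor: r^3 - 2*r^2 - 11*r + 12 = (r + 3)*(r^2 - 5*r + 4) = (r - 1)*(r + 3)*(r - 4)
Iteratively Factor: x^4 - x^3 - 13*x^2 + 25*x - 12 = (x - 1)*(x^3 - 13*x + 12) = (x - 3)*(x - 1)*(x^2 + 3*x - 4) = (x - 3)*(x - 1)^2*(x + 4)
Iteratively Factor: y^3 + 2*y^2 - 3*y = (y - 1)*(y^2 + 3*y) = (y - 1)*(y + 3)*(y)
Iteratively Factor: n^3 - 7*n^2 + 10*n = (n)*(n^2 - 7*n + 10) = n*(n - 5)*(n - 2)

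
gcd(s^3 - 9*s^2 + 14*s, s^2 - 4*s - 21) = s - 7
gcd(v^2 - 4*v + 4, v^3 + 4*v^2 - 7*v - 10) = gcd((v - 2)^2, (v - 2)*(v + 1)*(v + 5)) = v - 2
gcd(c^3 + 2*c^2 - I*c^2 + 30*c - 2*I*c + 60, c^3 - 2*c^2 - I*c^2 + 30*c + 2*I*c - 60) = c^2 - I*c + 30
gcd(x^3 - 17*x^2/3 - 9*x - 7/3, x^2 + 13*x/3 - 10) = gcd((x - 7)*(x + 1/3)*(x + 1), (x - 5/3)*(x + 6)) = 1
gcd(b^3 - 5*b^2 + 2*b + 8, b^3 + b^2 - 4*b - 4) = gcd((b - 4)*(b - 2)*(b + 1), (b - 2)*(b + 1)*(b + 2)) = b^2 - b - 2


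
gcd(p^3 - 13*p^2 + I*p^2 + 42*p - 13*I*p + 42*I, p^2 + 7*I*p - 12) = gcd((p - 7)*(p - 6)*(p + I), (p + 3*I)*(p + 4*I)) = 1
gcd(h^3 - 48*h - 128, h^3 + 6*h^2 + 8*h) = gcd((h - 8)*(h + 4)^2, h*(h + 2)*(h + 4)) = h + 4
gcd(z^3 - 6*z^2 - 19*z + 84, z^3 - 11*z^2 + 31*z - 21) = z^2 - 10*z + 21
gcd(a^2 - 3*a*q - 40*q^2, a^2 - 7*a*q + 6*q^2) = 1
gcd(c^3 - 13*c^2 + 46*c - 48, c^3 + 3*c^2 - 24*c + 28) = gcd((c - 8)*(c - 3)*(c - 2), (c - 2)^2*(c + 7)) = c - 2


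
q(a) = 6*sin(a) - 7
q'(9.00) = -5.47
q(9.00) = -4.53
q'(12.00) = 5.06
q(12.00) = -10.22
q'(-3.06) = -5.98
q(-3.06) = -7.49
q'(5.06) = 2.04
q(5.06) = -12.64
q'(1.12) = 2.61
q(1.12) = -1.60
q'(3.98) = -4.01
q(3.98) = -11.46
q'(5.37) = 3.67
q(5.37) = -11.75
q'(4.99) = 1.64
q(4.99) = -12.77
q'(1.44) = 0.78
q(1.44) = -1.05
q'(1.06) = 2.93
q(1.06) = -1.77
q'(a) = 6*cos(a)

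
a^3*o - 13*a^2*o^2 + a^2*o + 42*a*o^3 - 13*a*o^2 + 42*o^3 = (a - 7*o)*(a - 6*o)*(a*o + o)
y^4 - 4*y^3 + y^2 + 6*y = y*(y - 3)*(y - 2)*(y + 1)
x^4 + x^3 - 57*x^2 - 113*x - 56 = (x - 8)*(x + 1)^2*(x + 7)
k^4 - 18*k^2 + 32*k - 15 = (k - 3)*(k - 1)^2*(k + 5)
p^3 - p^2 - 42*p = p*(p - 7)*(p + 6)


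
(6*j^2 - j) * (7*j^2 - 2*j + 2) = 42*j^4 - 19*j^3 + 14*j^2 - 2*j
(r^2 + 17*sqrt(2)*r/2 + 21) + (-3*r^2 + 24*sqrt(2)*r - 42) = -2*r^2 + 65*sqrt(2)*r/2 - 21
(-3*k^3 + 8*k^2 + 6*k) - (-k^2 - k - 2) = -3*k^3 + 9*k^2 + 7*k + 2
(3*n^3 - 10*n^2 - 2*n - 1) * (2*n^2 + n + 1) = 6*n^5 - 17*n^4 - 11*n^3 - 14*n^2 - 3*n - 1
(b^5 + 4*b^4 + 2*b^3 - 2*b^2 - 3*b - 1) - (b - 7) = b^5 + 4*b^4 + 2*b^3 - 2*b^2 - 4*b + 6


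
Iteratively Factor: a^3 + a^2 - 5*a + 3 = (a + 3)*(a^2 - 2*a + 1) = (a - 1)*(a + 3)*(a - 1)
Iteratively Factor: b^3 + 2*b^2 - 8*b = (b)*(b^2 + 2*b - 8) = b*(b + 4)*(b - 2)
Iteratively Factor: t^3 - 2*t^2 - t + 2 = (t + 1)*(t^2 - 3*t + 2) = (t - 2)*(t + 1)*(t - 1)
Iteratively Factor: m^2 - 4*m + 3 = (m - 1)*(m - 3)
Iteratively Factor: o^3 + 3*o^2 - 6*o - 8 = (o - 2)*(o^2 + 5*o + 4) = (o - 2)*(o + 1)*(o + 4)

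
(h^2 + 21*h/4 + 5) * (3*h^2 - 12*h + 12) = 3*h^4 + 15*h^3/4 - 36*h^2 + 3*h + 60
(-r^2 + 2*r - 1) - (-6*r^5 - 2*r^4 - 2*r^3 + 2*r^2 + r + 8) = 6*r^5 + 2*r^4 + 2*r^3 - 3*r^2 + r - 9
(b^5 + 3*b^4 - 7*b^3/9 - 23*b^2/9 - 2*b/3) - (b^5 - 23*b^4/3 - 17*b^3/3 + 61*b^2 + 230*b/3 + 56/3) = 32*b^4/3 + 44*b^3/9 - 572*b^2/9 - 232*b/3 - 56/3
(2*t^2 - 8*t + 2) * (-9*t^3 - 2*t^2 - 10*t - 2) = -18*t^5 + 68*t^4 - 22*t^3 + 72*t^2 - 4*t - 4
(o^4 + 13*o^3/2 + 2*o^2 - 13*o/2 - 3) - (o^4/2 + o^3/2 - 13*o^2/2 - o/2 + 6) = o^4/2 + 6*o^3 + 17*o^2/2 - 6*o - 9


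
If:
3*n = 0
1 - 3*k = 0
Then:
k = 1/3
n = 0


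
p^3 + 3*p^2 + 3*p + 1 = (p + 1)^3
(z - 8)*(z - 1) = z^2 - 9*z + 8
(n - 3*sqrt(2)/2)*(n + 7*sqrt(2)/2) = n^2 + 2*sqrt(2)*n - 21/2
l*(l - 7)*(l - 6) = l^3 - 13*l^2 + 42*l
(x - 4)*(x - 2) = x^2 - 6*x + 8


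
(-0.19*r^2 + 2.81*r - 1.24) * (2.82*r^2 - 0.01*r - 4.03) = -0.5358*r^4 + 7.9261*r^3 - 2.7592*r^2 - 11.3119*r + 4.9972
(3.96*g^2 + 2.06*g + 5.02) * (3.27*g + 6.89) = 12.9492*g^3 + 34.0206*g^2 + 30.6088*g + 34.5878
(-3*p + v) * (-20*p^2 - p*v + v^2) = 60*p^3 - 17*p^2*v - 4*p*v^2 + v^3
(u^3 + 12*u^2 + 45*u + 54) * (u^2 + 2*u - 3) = u^5 + 14*u^4 + 66*u^3 + 108*u^2 - 27*u - 162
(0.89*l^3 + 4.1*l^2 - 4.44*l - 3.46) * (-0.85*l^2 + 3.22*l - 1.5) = -0.7565*l^5 - 0.619199999999999*l^4 + 15.641*l^3 - 17.5058*l^2 - 4.4812*l + 5.19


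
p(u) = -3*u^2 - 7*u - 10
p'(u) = -6*u - 7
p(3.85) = -81.42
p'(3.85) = -30.10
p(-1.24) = -5.93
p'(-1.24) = 0.44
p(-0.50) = -7.25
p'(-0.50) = -4.00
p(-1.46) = -6.17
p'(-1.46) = 1.76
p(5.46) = -137.65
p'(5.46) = -39.76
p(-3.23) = -18.69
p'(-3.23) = 12.38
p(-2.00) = -8.00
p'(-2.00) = 5.00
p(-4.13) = -32.26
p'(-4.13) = 17.78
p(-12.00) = -358.00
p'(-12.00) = 65.00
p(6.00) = -160.00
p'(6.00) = -43.00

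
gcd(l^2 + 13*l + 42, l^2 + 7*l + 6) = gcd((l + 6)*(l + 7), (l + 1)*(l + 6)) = l + 6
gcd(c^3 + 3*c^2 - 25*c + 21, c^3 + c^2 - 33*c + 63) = c^2 + 4*c - 21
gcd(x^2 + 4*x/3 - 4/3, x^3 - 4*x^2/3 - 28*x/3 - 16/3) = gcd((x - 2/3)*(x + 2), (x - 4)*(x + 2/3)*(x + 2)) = x + 2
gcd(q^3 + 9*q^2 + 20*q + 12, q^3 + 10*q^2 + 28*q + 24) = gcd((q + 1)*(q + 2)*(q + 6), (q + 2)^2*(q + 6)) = q^2 + 8*q + 12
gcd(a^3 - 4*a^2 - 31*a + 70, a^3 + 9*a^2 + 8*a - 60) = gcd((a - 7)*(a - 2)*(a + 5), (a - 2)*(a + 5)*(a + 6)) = a^2 + 3*a - 10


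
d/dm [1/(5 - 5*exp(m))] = 1/(20*sinh(m/2)^2)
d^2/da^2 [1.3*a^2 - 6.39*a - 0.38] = 2.60000000000000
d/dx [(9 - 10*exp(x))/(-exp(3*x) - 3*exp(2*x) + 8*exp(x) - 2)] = (-20*exp(3*x) - 3*exp(2*x) + 54*exp(x) - 52)*exp(x)/(exp(6*x) + 6*exp(5*x) - 7*exp(4*x) - 44*exp(3*x) + 76*exp(2*x) - 32*exp(x) + 4)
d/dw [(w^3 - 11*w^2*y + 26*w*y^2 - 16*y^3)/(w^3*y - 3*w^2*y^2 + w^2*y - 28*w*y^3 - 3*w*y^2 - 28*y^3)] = ((-3*w^2 + 22*w*y - 26*y^2)*(-w^3 + 3*w^2*y - w^2 + 28*w*y^2 + 3*w*y + 28*y^2) + (w^3 - 11*w^2*y + 26*w*y^2 - 16*y^3)*(-3*w^2 + 6*w*y - 2*w + 28*y^2 + 3*y))/(y*(-w^3 + 3*w^2*y - w^2 + 28*w*y^2 + 3*w*y + 28*y^2)^2)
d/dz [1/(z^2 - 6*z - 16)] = 2*(3 - z)/(-z^2 + 6*z + 16)^2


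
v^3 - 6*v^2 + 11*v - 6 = (v - 3)*(v - 2)*(v - 1)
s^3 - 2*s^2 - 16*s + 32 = (s - 4)*(s - 2)*(s + 4)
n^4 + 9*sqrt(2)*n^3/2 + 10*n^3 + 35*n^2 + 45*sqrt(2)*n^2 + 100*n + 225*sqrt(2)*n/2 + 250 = (n + 5)^2*(n + 2*sqrt(2))*(n + 5*sqrt(2)/2)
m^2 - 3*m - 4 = (m - 4)*(m + 1)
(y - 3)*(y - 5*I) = y^2 - 3*y - 5*I*y + 15*I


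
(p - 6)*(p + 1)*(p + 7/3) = p^3 - 8*p^2/3 - 53*p/3 - 14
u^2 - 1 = (u - 1)*(u + 1)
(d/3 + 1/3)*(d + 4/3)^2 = d^3/3 + 11*d^2/9 + 40*d/27 + 16/27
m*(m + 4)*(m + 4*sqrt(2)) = m^3 + 4*m^2 + 4*sqrt(2)*m^2 + 16*sqrt(2)*m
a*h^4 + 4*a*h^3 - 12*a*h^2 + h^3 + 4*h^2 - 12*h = h*(h - 2)*(h + 6)*(a*h + 1)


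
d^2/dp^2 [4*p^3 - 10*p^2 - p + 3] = 24*p - 20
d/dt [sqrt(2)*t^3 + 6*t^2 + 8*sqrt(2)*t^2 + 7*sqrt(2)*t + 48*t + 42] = 3*sqrt(2)*t^2 + 12*t + 16*sqrt(2)*t + 7*sqrt(2) + 48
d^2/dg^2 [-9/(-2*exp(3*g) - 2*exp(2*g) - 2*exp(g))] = 9*(-(exp(2*g) + exp(g) + 1)*(9*exp(2*g) + 4*exp(g) + 1) + 2*(3*exp(2*g) + 2*exp(g) + 1)^2)*exp(-g)/(2*(exp(2*g) + exp(g) + 1)^3)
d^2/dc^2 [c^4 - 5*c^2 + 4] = 12*c^2 - 10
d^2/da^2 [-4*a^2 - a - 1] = -8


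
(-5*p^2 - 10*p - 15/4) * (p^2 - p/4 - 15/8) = -5*p^4 - 35*p^3/4 + 65*p^2/8 + 315*p/16 + 225/32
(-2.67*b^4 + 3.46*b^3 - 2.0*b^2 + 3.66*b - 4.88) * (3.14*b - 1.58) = -8.3838*b^5 + 15.083*b^4 - 11.7468*b^3 + 14.6524*b^2 - 21.106*b + 7.7104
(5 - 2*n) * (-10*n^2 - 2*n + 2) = 20*n^3 - 46*n^2 - 14*n + 10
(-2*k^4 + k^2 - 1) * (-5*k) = 10*k^5 - 5*k^3 + 5*k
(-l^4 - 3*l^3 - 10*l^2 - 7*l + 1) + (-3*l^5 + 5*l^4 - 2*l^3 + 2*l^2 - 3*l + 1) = -3*l^5 + 4*l^4 - 5*l^3 - 8*l^2 - 10*l + 2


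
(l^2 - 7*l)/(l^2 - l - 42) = l/(l + 6)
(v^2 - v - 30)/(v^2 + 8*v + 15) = (v - 6)/(v + 3)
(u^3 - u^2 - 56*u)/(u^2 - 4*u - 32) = u*(u + 7)/(u + 4)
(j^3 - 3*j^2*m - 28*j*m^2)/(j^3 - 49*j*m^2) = (j + 4*m)/(j + 7*m)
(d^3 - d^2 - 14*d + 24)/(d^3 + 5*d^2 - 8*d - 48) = (d - 2)/(d + 4)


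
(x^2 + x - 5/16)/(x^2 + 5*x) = (x^2 + x - 5/16)/(x*(x + 5))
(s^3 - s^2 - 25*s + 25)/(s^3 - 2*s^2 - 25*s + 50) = (s - 1)/(s - 2)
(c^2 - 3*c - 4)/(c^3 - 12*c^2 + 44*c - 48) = (c + 1)/(c^2 - 8*c + 12)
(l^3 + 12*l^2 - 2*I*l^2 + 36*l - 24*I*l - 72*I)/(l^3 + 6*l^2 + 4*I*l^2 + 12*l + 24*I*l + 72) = (l + 6)/(l + 6*I)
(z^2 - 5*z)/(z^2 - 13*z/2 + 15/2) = 2*z/(2*z - 3)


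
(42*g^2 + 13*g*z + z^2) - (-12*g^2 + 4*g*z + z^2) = 54*g^2 + 9*g*z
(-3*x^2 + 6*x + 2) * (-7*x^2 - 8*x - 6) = 21*x^4 - 18*x^3 - 44*x^2 - 52*x - 12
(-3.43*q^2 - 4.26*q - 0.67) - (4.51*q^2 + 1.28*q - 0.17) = -7.94*q^2 - 5.54*q - 0.5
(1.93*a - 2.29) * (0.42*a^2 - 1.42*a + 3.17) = 0.8106*a^3 - 3.7024*a^2 + 9.3699*a - 7.2593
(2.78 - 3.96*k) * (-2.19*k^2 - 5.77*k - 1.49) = 8.6724*k^3 + 16.761*k^2 - 10.1402*k - 4.1422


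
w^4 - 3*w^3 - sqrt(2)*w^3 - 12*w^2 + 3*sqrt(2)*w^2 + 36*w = w*(w - 3)*(w - 3*sqrt(2))*(w + 2*sqrt(2))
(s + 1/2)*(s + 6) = s^2 + 13*s/2 + 3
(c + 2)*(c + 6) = c^2 + 8*c + 12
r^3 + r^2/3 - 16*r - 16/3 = (r - 4)*(r + 1/3)*(r + 4)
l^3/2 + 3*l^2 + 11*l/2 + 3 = (l/2 + 1)*(l + 1)*(l + 3)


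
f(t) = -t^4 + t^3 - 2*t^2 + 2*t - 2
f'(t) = -4*t^3 + 3*t^2 - 4*t + 2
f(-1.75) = -26.36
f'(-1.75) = 39.62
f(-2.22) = -51.53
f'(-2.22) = 69.43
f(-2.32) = -58.86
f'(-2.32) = 77.38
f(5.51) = -806.15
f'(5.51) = -598.10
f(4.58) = -378.73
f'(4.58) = -337.68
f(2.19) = -19.71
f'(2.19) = -34.39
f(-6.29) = -1907.88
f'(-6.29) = 1141.29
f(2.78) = -50.14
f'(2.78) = -71.87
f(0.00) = -2.00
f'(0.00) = 2.00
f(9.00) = -5978.00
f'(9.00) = -2707.00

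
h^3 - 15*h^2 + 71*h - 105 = (h - 7)*(h - 5)*(h - 3)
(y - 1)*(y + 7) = y^2 + 6*y - 7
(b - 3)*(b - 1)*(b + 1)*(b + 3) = b^4 - 10*b^2 + 9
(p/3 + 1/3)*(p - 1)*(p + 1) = p^3/3 + p^2/3 - p/3 - 1/3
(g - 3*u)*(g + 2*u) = g^2 - g*u - 6*u^2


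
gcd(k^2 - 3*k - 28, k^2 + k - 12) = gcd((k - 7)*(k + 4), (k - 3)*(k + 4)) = k + 4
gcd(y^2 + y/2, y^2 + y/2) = y^2 + y/2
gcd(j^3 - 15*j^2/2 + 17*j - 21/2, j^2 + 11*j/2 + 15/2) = 1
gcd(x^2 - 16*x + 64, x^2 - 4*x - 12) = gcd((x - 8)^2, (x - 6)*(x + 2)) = 1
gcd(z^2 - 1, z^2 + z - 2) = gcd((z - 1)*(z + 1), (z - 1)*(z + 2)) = z - 1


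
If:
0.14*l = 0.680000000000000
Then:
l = 4.86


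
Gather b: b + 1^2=b + 1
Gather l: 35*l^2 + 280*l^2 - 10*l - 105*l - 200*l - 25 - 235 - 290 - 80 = 315*l^2 - 315*l - 630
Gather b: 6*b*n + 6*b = b*(6*n + 6)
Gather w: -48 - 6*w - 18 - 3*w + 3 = -9*w - 63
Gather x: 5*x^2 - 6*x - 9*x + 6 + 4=5*x^2 - 15*x + 10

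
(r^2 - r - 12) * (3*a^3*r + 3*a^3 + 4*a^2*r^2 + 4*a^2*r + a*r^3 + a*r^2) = 3*a^3*r^3 - 39*a^3*r - 36*a^3 + 4*a^2*r^4 - 52*a^2*r^2 - 48*a^2*r + a*r^5 - 13*a*r^3 - 12*a*r^2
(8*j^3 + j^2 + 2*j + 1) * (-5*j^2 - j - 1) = -40*j^5 - 13*j^4 - 19*j^3 - 8*j^2 - 3*j - 1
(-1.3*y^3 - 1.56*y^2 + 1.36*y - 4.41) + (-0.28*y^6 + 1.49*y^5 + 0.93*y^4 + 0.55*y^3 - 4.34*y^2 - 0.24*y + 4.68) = -0.28*y^6 + 1.49*y^5 + 0.93*y^4 - 0.75*y^3 - 5.9*y^2 + 1.12*y + 0.27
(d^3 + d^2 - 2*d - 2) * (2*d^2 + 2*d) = 2*d^5 + 4*d^4 - 2*d^3 - 8*d^2 - 4*d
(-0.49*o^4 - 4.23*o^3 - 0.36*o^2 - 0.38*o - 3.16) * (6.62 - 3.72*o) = 1.8228*o^5 + 12.4918*o^4 - 26.6634*o^3 - 0.9696*o^2 + 9.2396*o - 20.9192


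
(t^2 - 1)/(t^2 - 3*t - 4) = (t - 1)/(t - 4)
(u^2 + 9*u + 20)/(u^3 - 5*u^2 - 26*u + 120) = (u + 4)/(u^2 - 10*u + 24)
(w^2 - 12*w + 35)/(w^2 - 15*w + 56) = (w - 5)/(w - 8)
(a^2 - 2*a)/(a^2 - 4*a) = (a - 2)/(a - 4)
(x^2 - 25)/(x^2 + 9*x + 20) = (x - 5)/(x + 4)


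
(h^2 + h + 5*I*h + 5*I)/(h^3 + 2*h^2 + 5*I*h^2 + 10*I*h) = (h + 1)/(h*(h + 2))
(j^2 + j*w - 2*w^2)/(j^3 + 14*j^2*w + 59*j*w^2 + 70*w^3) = (j - w)/(j^2 + 12*j*w + 35*w^2)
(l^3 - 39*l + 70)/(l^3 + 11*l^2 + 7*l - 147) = (l^2 - 7*l + 10)/(l^2 + 4*l - 21)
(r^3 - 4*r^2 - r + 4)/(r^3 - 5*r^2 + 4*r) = (r + 1)/r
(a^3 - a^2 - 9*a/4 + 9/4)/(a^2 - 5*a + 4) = (a^2 - 9/4)/(a - 4)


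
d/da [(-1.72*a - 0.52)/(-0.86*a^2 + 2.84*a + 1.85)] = (1.4792*a^2 - 4.8848*a - (1.72*a - 2.84)*(1.72*a + 0.52) - 3.182)/(-0.86*a^2 + 2.84*a + 1.85)^2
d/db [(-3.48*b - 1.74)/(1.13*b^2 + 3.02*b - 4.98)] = (3.9324*b^2 + 3.9324*b + 22.5852)/(1.2769*b^4 + 6.8252*b^3 - 2.1344*b^2 - 30.0792*b + 24.8004)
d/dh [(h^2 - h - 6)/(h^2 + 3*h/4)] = 4*(7*h^2 + 48*h + 18)/(h^2*(16*h^2 + 24*h + 9))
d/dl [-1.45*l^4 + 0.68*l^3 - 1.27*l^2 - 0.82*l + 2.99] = -5.8*l^3 + 2.04*l^2 - 2.54*l - 0.82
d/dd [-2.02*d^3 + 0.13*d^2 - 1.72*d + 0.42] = -6.06*d^2 + 0.26*d - 1.72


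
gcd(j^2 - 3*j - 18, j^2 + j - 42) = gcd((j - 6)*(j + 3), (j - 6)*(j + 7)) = j - 6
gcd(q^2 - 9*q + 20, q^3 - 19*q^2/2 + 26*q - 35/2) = q - 5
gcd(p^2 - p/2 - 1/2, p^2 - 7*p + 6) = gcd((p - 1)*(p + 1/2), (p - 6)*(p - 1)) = p - 1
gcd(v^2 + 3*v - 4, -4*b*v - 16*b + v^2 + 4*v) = v + 4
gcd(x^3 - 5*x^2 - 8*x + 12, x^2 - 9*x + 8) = x - 1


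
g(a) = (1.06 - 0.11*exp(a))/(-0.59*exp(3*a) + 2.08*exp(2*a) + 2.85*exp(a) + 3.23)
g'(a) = (1.06 - 0.11*exp(a))*(1.77*exp(3*a) - 4.16*exp(2*a) - 2.85*exp(a))/(-0.59*exp(3*a) + 2.08*exp(2*a) + 2.85*exp(a) + 3.23)^2 - 0.11*exp(a)/(-0.59*exp(3*a) + 2.08*exp(2*a) + 2.85*exp(a) + 3.23)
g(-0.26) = 0.15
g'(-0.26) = -0.11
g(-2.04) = 0.29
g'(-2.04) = -0.04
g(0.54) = 0.08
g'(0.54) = -0.07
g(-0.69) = 0.20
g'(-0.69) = -0.10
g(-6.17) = 0.33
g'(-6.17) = -0.00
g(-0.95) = 0.22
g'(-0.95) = -0.09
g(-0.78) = 0.21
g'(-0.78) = -0.09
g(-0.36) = 0.16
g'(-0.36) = -0.10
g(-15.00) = 0.33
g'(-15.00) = 0.00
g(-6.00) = 0.33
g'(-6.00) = 0.00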